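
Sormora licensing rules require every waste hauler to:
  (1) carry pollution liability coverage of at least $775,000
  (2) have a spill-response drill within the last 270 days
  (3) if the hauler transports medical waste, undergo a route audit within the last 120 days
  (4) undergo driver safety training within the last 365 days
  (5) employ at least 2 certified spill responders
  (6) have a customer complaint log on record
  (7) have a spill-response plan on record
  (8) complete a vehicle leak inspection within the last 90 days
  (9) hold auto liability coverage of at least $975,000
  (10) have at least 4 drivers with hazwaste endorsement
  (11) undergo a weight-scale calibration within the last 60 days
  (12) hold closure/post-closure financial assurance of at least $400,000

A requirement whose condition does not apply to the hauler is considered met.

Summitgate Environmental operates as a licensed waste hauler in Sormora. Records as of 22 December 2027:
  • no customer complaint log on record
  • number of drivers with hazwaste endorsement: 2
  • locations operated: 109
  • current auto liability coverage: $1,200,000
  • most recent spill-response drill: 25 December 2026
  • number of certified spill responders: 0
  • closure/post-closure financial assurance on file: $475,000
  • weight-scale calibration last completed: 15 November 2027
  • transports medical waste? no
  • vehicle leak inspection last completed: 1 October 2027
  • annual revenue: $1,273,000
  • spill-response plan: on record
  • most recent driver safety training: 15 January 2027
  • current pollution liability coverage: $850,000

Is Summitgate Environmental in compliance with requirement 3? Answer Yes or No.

3. condition 'transports medical waste' does not hold → requirement n/a → met

Yes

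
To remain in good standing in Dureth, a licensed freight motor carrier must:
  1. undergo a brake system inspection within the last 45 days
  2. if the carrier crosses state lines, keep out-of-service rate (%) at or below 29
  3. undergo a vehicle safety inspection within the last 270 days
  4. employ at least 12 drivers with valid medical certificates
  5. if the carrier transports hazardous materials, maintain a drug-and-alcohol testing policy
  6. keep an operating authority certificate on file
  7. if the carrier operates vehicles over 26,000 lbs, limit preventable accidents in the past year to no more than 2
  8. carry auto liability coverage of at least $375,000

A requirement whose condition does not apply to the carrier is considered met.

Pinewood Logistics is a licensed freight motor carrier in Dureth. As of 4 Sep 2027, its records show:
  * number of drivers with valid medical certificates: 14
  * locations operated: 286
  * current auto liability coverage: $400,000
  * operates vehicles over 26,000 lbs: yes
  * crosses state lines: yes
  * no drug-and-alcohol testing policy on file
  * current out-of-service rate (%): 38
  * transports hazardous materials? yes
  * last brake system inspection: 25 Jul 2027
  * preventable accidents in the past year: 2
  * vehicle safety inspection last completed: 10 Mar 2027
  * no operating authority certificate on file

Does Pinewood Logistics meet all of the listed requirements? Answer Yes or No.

No

1. brake system inspection 41 days ago vs limit 45 → met
2. condition 'crosses state lines' holds; out-of-service rate (%) 38 > 29 → not met
3. vehicle safety inspection 178 days ago vs limit 270 → met
4. drivers with valid medical certificates 14 ≥ 12 → met
5. condition 'transports hazardous materials' holds; drug-and-alcohol testing policy absent → not met
6. operating authority certificate absent → not met
7. condition 'operates vehicles over 26,000 lbs' holds; preventable accidents in the past year 2 ≤ 2 → met
8. auto liability coverage $400,000 ≥ $375,000 → met
Not met: 2, 5, 6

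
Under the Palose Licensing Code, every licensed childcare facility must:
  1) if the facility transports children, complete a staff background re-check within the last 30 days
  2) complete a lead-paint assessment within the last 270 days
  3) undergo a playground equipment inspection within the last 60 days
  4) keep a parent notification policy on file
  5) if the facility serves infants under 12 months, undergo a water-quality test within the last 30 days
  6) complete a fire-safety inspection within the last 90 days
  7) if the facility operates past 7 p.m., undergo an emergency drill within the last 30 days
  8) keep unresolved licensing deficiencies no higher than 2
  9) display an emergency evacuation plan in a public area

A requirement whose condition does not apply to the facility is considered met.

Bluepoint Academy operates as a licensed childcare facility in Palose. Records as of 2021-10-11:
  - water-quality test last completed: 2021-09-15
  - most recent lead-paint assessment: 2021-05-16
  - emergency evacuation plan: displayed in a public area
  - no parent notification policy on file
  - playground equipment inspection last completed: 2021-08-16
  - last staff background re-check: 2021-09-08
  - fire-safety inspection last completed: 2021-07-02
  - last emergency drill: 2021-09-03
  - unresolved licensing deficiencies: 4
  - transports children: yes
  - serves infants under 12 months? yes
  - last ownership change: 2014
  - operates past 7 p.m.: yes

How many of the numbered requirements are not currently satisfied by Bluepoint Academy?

5

1. condition 'transports children' holds; staff background re-check 33 days ago vs limit 30 → not met
2. lead-paint assessment 148 days ago vs limit 270 → met
3. playground equipment inspection 56 days ago vs limit 60 → met
4. parent notification policy absent → not met
5. condition 'serves infants under 12 months' holds; water-quality test 26 days ago vs limit 30 → met
6. fire-safety inspection 101 days ago vs limit 90 → not met
7. condition 'operates past 7 p.m.' holds; emergency drill 38 days ago vs limit 30 → not met
8. unresolved licensing deficiencies 4 > 2 → not met
9. emergency evacuation plan present → met
Not met: 5 of 9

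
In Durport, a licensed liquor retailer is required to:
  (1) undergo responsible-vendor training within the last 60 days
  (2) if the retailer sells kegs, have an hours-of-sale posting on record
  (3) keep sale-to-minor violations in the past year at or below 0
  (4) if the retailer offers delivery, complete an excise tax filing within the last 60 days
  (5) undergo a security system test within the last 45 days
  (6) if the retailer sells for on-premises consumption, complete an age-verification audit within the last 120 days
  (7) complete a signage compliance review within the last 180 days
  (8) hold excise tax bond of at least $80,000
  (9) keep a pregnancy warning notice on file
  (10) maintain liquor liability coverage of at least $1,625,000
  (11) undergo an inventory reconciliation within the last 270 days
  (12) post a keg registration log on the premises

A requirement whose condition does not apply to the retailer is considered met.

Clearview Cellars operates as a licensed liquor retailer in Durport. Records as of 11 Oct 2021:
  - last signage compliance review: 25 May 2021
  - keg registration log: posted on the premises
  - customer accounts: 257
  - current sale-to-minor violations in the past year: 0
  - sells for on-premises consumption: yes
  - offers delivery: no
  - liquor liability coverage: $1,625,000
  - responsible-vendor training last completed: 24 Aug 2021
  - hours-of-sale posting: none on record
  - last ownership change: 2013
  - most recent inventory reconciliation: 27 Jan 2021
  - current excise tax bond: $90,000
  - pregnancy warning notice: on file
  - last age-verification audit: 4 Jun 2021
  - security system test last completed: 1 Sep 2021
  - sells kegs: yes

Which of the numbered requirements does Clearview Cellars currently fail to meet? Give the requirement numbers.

2, 6

1. responsible-vendor training 48 days ago vs limit 60 → met
2. condition 'sells kegs' holds; hours-of-sale posting absent → not met
3. sale-to-minor violations in the past year 0 ≤ 0 → met
4. condition 'offers delivery' does not hold → requirement n/a → met
5. security system test 40 days ago vs limit 45 → met
6. condition 'sells for on-premises consumption' holds; age-verification audit 129 days ago vs limit 120 → not met
7. signage compliance review 139 days ago vs limit 180 → met
8. excise tax bond $90,000 ≥ $80,000 → met
9. pregnancy warning notice present → met
10. liquor liability coverage $1,625,000 ≥ $1,625,000 → met
11. inventory reconciliation 257 days ago vs limit 270 → met
12. keg registration log present → met
Not met: 2, 6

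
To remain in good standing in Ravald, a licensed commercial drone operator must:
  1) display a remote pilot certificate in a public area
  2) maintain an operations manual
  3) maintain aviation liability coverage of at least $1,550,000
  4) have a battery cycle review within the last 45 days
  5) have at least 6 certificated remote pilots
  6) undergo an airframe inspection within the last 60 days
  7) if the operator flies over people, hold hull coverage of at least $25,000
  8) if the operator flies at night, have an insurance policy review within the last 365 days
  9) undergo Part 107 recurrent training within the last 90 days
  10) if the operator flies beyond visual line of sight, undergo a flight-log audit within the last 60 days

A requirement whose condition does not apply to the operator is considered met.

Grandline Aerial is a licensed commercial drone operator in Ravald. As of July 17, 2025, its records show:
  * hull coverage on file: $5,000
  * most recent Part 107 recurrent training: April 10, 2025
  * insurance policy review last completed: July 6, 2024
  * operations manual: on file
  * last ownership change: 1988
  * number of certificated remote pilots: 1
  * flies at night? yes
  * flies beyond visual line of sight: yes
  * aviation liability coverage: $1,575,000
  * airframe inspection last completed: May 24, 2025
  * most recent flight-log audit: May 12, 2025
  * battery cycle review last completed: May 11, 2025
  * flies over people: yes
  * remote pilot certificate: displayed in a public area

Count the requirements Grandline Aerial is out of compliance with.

6

1. remote pilot certificate present → met
2. operations manual present → met
3. aviation liability coverage $1,575,000 ≥ $1,550,000 → met
4. battery cycle review 67 days ago vs limit 45 → not met
5. certificated remote pilots 1 < 6 → not met
6. airframe inspection 54 days ago vs limit 60 → met
7. condition 'flies over people' holds; hull coverage $5,000 < $25,000 → not met
8. condition 'flies at night' holds; insurance policy review 376 days ago vs limit 365 → not met
9. Part 107 recurrent training 98 days ago vs limit 90 → not met
10. condition 'flies beyond visual line of sight' holds; flight-log audit 66 days ago vs limit 60 → not met
Not met: 6 of 10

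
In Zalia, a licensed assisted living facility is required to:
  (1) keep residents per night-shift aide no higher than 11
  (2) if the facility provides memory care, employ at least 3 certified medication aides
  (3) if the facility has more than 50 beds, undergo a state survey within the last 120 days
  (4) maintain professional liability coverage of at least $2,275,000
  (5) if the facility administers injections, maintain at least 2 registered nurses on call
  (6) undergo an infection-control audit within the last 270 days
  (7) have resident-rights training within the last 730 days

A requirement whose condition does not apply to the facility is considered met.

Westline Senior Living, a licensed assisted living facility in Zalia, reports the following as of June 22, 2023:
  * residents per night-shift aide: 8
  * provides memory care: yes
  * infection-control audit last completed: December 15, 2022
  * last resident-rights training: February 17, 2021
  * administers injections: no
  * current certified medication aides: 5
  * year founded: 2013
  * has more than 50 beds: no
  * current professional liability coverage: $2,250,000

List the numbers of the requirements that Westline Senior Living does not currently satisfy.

4, 7

1. residents per night-shift aide 8 ≤ 11 → met
2. condition 'provides memory care' holds; certified medication aides 5 ≥ 3 → met
3. condition 'has more than 50 beds' does not hold → requirement n/a → met
4. professional liability coverage $2,250,000 < $2,275,000 → not met
5. condition 'administers injections' does not hold → requirement n/a → met
6. infection-control audit 189 days ago vs limit 270 → met
7. resident-rights training 855 days ago vs limit 730 → not met
Not met: 4, 7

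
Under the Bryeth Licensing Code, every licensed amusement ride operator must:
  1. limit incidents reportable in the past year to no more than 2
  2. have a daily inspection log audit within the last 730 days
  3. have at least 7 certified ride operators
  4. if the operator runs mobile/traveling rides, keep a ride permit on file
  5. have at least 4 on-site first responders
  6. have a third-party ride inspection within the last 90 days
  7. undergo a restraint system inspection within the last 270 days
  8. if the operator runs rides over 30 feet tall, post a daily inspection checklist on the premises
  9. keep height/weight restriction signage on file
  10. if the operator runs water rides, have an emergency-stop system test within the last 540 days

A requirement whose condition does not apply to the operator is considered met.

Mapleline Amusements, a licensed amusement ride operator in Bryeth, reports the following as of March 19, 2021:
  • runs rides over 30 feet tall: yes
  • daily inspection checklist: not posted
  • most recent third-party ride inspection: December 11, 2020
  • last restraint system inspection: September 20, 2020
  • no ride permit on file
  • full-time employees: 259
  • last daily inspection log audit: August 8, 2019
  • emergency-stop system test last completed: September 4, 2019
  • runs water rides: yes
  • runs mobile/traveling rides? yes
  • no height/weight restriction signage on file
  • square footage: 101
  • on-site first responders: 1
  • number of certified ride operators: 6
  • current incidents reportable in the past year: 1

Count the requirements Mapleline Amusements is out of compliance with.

1. incidents reportable in the past year 1 ≤ 2 → met
2. daily inspection log audit 589 days ago vs limit 730 → met
3. certified ride operators 6 < 7 → not met
4. condition 'runs mobile/traveling rides' holds; ride permit absent → not met
5. on-site first responders 1 < 4 → not met
6. third-party ride inspection 98 days ago vs limit 90 → not met
7. restraint system inspection 180 days ago vs limit 270 → met
8. condition 'runs rides over 30 feet tall' holds; daily inspection checklist absent → not met
9. height/weight restriction signage absent → not met
10. condition 'runs water rides' holds; emergency-stop system test 562 days ago vs limit 540 → not met
Not met: 7 of 10

7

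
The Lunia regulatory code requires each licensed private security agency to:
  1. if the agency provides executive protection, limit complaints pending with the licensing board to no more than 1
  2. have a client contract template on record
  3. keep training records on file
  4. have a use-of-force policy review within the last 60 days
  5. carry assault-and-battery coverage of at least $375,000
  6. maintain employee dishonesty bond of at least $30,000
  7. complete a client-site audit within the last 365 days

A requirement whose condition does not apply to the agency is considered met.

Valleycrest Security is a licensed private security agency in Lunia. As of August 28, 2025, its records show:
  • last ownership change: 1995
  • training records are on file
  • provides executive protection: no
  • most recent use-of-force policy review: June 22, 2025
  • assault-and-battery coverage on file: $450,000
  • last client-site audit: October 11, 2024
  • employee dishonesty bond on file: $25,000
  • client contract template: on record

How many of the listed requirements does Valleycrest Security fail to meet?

1. condition 'provides executive protection' does not hold → requirement n/a → met
2. client contract template present → met
3. training records present → met
4. use-of-force policy review 67 days ago vs limit 60 → not met
5. assault-and-battery coverage $450,000 ≥ $375,000 → met
6. employee dishonesty bond $25,000 < $30,000 → not met
7. client-site audit 321 days ago vs limit 365 → met
Not met: 2 of 7

2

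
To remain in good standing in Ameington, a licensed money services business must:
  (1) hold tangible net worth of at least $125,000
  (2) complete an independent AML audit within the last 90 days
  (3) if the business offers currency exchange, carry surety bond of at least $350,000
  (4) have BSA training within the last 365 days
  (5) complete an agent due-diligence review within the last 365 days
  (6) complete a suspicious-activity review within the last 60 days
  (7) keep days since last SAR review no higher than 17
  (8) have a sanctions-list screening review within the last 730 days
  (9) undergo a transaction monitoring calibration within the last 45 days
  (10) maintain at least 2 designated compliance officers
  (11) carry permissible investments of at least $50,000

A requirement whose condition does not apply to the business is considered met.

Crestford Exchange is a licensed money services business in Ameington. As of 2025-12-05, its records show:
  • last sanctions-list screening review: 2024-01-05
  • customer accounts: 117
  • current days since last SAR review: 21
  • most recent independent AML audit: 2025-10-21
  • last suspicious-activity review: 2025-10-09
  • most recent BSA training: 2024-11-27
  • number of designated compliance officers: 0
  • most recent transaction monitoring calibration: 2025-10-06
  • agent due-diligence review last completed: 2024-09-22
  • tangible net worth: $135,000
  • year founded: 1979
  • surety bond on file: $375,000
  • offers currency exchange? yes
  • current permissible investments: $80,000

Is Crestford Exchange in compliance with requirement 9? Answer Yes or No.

No

9. transaction monitoring calibration 60 days ago vs limit 45 → not met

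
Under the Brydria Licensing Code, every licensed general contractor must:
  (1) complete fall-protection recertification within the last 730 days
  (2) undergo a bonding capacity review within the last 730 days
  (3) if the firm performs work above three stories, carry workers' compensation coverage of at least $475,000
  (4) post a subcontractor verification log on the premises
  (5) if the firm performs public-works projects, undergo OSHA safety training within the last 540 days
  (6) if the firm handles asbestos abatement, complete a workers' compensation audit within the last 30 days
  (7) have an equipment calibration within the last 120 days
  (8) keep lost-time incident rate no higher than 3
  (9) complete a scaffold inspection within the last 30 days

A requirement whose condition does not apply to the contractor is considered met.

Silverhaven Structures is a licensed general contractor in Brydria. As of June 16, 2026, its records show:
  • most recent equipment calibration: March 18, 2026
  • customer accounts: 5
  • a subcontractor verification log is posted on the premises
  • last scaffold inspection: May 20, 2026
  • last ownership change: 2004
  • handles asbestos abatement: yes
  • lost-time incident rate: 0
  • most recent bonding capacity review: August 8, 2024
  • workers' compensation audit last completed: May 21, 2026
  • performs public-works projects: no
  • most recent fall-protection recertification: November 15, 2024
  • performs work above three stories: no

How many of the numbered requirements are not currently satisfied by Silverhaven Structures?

0

1. fall-protection recertification 578 days ago vs limit 730 → met
2. bonding capacity review 677 days ago vs limit 730 → met
3. condition 'performs work above three stories' does not hold → requirement n/a → met
4. subcontractor verification log present → met
5. condition 'performs public-works projects' does not hold → requirement n/a → met
6. condition 'handles asbestos abatement' holds; workers' compensation audit 26 days ago vs limit 30 → met
7. equipment calibration 90 days ago vs limit 120 → met
8. lost-time incident rate 0 ≤ 3 → met
9. scaffold inspection 27 days ago vs limit 30 → met
Not met: 0 of 9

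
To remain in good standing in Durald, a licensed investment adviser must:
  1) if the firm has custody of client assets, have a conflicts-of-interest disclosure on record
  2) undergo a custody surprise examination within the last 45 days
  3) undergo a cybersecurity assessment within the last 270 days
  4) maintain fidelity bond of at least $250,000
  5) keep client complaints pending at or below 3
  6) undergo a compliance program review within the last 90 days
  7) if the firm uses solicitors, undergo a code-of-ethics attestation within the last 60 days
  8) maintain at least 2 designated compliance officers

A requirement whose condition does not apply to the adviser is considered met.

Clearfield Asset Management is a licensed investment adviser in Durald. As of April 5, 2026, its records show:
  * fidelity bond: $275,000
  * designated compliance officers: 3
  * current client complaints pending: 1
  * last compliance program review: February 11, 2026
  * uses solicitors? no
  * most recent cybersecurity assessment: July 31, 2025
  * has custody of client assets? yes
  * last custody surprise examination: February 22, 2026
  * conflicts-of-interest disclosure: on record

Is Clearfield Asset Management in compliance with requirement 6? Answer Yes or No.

Yes

6. compliance program review 53 days ago vs limit 90 → met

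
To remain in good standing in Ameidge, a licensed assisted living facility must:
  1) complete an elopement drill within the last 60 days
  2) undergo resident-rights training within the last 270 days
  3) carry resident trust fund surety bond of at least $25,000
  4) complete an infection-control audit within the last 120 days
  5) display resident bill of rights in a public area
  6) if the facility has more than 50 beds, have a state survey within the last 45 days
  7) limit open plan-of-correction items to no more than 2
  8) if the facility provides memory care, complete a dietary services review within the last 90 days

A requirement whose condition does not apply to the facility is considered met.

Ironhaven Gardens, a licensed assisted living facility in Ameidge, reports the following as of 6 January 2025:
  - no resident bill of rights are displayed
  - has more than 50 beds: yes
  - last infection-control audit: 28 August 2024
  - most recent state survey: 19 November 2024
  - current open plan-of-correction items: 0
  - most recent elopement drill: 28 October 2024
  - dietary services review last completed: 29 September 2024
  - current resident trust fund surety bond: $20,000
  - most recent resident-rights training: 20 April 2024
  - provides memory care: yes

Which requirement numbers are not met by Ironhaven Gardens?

1, 3, 4, 5, 6, 8

1. elopement drill 70 days ago vs limit 60 → not met
2. resident-rights training 261 days ago vs limit 270 → met
3. resident trust fund surety bond $20,000 < $25,000 → not met
4. infection-control audit 131 days ago vs limit 120 → not met
5. resident bill of rights absent → not met
6. condition 'has more than 50 beds' holds; state survey 48 days ago vs limit 45 → not met
7. open plan-of-correction items 0 ≤ 2 → met
8. condition 'provides memory care' holds; dietary services review 99 days ago vs limit 90 → not met
Not met: 1, 3, 4, 5, 6, 8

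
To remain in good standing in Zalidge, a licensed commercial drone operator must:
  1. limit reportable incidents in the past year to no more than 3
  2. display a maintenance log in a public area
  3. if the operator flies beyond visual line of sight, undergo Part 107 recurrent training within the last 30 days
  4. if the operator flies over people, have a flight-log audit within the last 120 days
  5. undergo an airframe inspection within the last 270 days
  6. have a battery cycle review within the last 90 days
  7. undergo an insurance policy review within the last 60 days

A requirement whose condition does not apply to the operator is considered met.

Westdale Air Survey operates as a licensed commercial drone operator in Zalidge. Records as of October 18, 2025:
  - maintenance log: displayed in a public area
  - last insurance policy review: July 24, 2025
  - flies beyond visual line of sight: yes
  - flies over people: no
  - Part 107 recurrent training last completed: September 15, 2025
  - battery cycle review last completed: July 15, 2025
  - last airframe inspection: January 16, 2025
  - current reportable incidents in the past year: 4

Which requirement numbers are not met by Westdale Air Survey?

1, 3, 5, 6, 7

1. reportable incidents in the past year 4 > 3 → not met
2. maintenance log present → met
3. condition 'flies beyond visual line of sight' holds; Part 107 recurrent training 33 days ago vs limit 30 → not met
4. condition 'flies over people' does not hold → requirement n/a → met
5. airframe inspection 275 days ago vs limit 270 → not met
6. battery cycle review 95 days ago vs limit 90 → not met
7. insurance policy review 86 days ago vs limit 60 → not met
Not met: 1, 3, 5, 6, 7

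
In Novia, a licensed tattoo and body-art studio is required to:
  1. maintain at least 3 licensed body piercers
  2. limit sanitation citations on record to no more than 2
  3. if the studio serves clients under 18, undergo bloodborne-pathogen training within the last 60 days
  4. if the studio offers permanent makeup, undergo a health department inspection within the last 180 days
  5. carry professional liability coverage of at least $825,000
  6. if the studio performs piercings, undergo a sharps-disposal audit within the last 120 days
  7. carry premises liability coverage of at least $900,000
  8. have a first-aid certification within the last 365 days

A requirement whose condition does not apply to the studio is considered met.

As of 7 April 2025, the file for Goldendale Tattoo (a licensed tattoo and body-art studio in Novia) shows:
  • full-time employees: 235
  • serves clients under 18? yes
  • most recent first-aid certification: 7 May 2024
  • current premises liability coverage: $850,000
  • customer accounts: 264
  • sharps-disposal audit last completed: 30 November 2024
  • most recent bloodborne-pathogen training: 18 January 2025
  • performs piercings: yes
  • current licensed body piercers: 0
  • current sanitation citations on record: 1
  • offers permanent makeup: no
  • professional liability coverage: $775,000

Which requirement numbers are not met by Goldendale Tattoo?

1. licensed body piercers 0 < 3 → not met
2. sanitation citations on record 1 ≤ 2 → met
3. condition 'serves clients under 18' holds; bloodborne-pathogen training 79 days ago vs limit 60 → not met
4. condition 'offers permanent makeup' does not hold → requirement n/a → met
5. professional liability coverage $775,000 < $825,000 → not met
6. condition 'performs piercings' holds; sharps-disposal audit 128 days ago vs limit 120 → not met
7. premises liability coverage $850,000 < $900,000 → not met
8. first-aid certification 335 days ago vs limit 365 → met
Not met: 1, 3, 5, 6, 7

1, 3, 5, 6, 7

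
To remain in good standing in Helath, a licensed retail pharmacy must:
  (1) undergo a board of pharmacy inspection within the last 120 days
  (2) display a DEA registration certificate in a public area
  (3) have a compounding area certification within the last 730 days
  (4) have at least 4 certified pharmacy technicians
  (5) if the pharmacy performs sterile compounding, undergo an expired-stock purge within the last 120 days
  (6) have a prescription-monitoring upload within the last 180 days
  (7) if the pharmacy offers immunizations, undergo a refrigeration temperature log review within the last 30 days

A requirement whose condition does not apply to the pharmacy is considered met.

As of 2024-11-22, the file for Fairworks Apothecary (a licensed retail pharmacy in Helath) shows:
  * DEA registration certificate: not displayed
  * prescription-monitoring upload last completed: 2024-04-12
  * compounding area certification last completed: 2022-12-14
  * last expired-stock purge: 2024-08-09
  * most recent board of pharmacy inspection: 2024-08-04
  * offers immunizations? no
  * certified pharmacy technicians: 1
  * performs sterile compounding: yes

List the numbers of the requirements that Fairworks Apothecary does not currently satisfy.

2, 4, 6

1. board of pharmacy inspection 110 days ago vs limit 120 → met
2. DEA registration certificate absent → not met
3. compounding area certification 709 days ago vs limit 730 → met
4. certified pharmacy technicians 1 < 4 → not met
5. condition 'performs sterile compounding' holds; expired-stock purge 105 days ago vs limit 120 → met
6. prescription-monitoring upload 224 days ago vs limit 180 → not met
7. condition 'offers immunizations' does not hold → requirement n/a → met
Not met: 2, 4, 6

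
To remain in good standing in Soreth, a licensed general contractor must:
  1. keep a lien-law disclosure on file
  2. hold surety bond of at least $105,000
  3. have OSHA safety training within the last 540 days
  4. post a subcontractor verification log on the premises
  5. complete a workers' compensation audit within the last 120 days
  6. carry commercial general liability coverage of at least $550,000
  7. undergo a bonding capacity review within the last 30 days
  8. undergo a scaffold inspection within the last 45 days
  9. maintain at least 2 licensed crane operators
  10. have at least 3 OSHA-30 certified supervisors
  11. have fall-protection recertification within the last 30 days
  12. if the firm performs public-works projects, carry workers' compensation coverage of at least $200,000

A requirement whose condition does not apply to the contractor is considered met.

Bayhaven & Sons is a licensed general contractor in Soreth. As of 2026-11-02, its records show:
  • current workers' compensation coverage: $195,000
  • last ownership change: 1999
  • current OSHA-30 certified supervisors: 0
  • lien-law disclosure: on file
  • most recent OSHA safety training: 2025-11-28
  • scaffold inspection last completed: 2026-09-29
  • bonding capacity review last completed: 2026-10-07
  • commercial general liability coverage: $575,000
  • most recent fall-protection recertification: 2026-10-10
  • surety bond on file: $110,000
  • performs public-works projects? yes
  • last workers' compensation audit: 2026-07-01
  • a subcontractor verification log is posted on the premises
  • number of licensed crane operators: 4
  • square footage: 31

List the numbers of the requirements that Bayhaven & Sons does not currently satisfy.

5, 10, 12

1. lien-law disclosure present → met
2. surety bond $110,000 ≥ $105,000 → met
3. OSHA safety training 339 days ago vs limit 540 → met
4. subcontractor verification log present → met
5. workers' compensation audit 124 days ago vs limit 120 → not met
6. commercial general liability coverage $575,000 ≥ $550,000 → met
7. bonding capacity review 26 days ago vs limit 30 → met
8. scaffold inspection 34 days ago vs limit 45 → met
9. licensed crane operators 4 ≥ 2 → met
10. OSHA-30 certified supervisors 0 < 3 → not met
11. fall-protection recertification 23 days ago vs limit 30 → met
12. condition 'performs public-works projects' holds; workers' compensation coverage $195,000 < $200,000 → not met
Not met: 5, 10, 12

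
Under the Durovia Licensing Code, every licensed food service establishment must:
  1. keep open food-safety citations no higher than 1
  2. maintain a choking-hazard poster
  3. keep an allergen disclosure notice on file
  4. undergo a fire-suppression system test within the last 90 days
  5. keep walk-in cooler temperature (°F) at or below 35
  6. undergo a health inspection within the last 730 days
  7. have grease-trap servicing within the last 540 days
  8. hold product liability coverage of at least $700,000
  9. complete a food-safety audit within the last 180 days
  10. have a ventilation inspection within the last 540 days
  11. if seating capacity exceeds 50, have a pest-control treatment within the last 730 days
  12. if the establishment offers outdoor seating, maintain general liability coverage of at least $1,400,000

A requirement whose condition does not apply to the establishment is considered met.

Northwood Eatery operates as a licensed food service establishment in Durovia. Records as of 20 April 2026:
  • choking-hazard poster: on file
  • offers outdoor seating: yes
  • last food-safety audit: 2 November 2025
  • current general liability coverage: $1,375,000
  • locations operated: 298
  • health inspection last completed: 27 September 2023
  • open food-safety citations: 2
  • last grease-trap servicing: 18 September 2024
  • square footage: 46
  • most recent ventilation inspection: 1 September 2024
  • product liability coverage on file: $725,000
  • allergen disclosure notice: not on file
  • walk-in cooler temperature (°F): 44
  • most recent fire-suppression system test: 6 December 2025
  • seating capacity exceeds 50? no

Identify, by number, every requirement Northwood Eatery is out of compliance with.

1. open food-safety citations 2 > 1 → not met
2. choking-hazard poster present → met
3. allergen disclosure notice absent → not met
4. fire-suppression system test 135 days ago vs limit 90 → not met
5. walk-in cooler temperature (°F) 44 > 35 → not met
6. health inspection 936 days ago vs limit 730 → not met
7. grease-trap servicing 579 days ago vs limit 540 → not met
8. product liability coverage $725,000 ≥ $700,000 → met
9. food-safety audit 169 days ago vs limit 180 → met
10. ventilation inspection 596 days ago vs limit 540 → not met
11. condition 'seating capacity exceeds 50' does not hold → requirement n/a → met
12. condition 'offers outdoor seating' holds; general liability coverage $1,375,000 < $1,400,000 → not met
Not met: 1, 3, 4, 5, 6, 7, 10, 12

1, 3, 4, 5, 6, 7, 10, 12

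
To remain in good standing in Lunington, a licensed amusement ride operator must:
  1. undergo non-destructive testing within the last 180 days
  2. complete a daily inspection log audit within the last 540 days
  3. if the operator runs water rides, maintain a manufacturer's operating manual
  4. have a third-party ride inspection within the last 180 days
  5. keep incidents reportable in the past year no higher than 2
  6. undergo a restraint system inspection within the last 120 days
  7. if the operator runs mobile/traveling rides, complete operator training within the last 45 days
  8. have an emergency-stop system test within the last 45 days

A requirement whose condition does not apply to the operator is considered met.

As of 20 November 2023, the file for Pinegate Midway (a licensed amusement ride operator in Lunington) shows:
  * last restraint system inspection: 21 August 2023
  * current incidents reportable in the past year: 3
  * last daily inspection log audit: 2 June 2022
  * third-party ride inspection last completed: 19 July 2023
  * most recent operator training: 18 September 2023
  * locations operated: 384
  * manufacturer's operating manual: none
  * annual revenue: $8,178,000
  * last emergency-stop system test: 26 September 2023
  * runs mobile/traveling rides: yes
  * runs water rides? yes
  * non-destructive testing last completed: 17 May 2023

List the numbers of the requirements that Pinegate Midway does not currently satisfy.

1, 3, 5, 7, 8

1. non-destructive testing 187 days ago vs limit 180 → not met
2. daily inspection log audit 536 days ago vs limit 540 → met
3. condition 'runs water rides' holds; manufacturer's operating manual absent → not met
4. third-party ride inspection 124 days ago vs limit 180 → met
5. incidents reportable in the past year 3 > 2 → not met
6. restraint system inspection 91 days ago vs limit 120 → met
7. condition 'runs mobile/traveling rides' holds; operator training 63 days ago vs limit 45 → not met
8. emergency-stop system test 55 days ago vs limit 45 → not met
Not met: 1, 3, 5, 7, 8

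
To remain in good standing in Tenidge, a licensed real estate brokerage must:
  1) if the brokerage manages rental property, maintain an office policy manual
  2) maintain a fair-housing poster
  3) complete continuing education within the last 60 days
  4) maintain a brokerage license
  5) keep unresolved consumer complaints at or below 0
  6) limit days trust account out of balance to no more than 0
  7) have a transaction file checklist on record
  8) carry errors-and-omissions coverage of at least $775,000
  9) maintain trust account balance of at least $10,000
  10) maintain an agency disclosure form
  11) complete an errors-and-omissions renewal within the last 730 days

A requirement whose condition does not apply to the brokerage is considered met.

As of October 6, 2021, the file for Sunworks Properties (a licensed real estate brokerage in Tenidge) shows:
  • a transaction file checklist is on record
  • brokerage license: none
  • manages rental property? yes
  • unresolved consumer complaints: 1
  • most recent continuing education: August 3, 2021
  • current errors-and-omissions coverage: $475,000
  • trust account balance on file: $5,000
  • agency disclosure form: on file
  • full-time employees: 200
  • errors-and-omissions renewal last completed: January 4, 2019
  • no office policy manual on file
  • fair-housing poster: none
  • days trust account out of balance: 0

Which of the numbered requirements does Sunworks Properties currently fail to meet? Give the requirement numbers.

1. condition 'manages rental property' holds; office policy manual absent → not met
2. fair-housing poster absent → not met
3. continuing education 64 days ago vs limit 60 → not met
4. brokerage license absent → not met
5. unresolved consumer complaints 1 > 0 → not met
6. days trust account out of balance 0 ≤ 0 → met
7. transaction file checklist present → met
8. errors-and-omissions coverage $475,000 < $775,000 → not met
9. trust account balance $5,000 < $10,000 → not met
10. agency disclosure form present → met
11. errors-and-omissions renewal 1006 days ago vs limit 730 → not met
Not met: 1, 2, 3, 4, 5, 8, 9, 11

1, 2, 3, 4, 5, 8, 9, 11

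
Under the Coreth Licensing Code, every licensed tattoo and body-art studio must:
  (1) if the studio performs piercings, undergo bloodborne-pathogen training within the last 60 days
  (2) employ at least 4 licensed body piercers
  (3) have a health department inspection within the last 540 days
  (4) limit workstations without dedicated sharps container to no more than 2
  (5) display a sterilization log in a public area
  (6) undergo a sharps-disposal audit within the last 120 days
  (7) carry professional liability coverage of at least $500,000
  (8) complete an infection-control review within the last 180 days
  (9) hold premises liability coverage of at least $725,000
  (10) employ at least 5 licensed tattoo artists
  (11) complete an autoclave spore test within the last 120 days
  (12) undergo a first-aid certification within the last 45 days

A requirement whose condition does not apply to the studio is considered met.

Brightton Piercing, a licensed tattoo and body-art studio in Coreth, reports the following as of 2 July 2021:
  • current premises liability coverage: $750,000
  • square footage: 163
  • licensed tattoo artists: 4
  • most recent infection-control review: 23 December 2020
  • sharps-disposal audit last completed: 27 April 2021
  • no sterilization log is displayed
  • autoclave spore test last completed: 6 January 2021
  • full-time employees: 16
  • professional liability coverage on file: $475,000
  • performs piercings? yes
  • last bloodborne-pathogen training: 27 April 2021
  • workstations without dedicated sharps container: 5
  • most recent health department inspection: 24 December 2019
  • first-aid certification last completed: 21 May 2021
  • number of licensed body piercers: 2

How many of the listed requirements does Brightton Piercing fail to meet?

9

1. condition 'performs piercings' holds; bloodborne-pathogen training 66 days ago vs limit 60 → not met
2. licensed body piercers 2 < 4 → not met
3. health department inspection 556 days ago vs limit 540 → not met
4. workstations without dedicated sharps container 5 > 2 → not met
5. sterilization log absent → not met
6. sharps-disposal audit 66 days ago vs limit 120 → met
7. professional liability coverage $475,000 < $500,000 → not met
8. infection-control review 191 days ago vs limit 180 → not met
9. premises liability coverage $750,000 ≥ $725,000 → met
10. licensed tattoo artists 4 < 5 → not met
11. autoclave spore test 177 days ago vs limit 120 → not met
12. first-aid certification 42 days ago vs limit 45 → met
Not met: 9 of 12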